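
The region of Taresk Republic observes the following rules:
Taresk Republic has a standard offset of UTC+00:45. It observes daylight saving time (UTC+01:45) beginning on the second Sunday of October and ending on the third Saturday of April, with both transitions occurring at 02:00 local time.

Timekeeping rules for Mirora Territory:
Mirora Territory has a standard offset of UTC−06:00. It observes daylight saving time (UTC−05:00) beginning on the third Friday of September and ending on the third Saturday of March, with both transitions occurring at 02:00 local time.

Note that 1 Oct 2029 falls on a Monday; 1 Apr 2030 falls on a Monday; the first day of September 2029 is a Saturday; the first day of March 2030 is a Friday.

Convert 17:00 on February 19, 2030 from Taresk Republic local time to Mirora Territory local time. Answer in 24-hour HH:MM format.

10:15

1 October 2029 is a Monday, so the first Sunday is October 7 and the second is October 14.
1 April 2030 is a Monday, so the first Saturday is April 6 and the third is April 20.
February 19, 2030 falls between 14 October 2029 and 20 April 2030, so daylight saving is in effect and Taresk Republic is at UTC+01:45.
17:00 Taresk Republic − 1h45m = 15:15 UTC.
1 September 2029 is a Saturday, so the first Friday is September 7 and the third is September 21.
1 March 2030 is a Friday, so the first Saturday is March 2 and the third is March 16.
At the standard offset (UTC−06:00), 15:15 UTC − 6h = 09:15 Mirora Territory standard time.
Daylight saving runs 21 September 2029 – 16 March 2030; the standard-time date in Mirora Territory, February 19, 2030, is inside that window, so Mirora Territory is at UTC−05:00.
15:15 UTC − 5h = 10:15 Mirora Territory.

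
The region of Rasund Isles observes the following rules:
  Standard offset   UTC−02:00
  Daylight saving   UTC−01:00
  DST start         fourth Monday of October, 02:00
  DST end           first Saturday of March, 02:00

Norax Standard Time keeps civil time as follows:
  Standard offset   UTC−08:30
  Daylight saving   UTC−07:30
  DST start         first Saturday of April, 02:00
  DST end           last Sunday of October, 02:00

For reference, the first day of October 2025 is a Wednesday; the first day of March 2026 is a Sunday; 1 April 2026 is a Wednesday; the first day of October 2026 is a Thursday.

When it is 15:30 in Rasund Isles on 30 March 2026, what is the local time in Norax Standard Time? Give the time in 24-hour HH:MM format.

09:00

1 October 2025 is a Wednesday, so the first Monday is October 6 and the fourth is October 27.
1 March 2026 is a Sunday, so the first Saturday is March 7.
30 March 2026 is outside the daylight-saving period (27 October 2025 – 7 March 2026), so Rasund Isles is on standard time, UTC−02:00.
15:30 Rasund Isles + 2h = 17:30 UTC.
1 April 2026 is a Wednesday, so the first Saturday is April 4.
1 October 2026 is a Thursday, so Sundays fall on 4, 11, 18, 25; the last is October 25.
At the standard offset (UTC−08:30), 17:30 UTC − 8h30m = 09:00 Norax Standard Time standard time.
The standard-time date in Norax Standard Time, 30 March 2026, is outside the daylight-saving period (4 April – 25 October), so Norax Standard Time is on standard time, UTC−08:30.
17:30 UTC − 8h30m = 09:00 Norax Standard Time.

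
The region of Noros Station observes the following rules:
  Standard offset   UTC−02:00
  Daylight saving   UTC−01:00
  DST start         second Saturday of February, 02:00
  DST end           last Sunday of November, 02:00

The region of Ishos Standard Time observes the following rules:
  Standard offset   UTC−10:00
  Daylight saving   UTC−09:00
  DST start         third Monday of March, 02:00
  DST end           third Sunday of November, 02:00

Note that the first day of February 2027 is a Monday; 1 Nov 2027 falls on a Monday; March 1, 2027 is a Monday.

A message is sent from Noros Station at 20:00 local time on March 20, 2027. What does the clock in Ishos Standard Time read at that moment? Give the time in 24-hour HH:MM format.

12:00

1 February 2027 is a Monday, so the first Saturday is February 6 and the second is February 13.
1 November 2027 is a Monday, so Sundays fall on 7, 14, 21, 28; the last is November 28.
Daylight saving runs 13 February – 28 November; March 20, 2027 is inside that window, so Noros Station is at UTC−01:00.
20:00 Noros Station + 1h = 21:00 UTC.
1 March 2027 is a Monday, so the first Monday is March 1 and the third is March 15.
1 November 2027 is a Monday, so the first Sunday is November 7 and the third is November 21.
At the standard offset (UTC−10:00), 21:00 UTC − 10h = 11:00 Ishos Standard Time standard time.
Daylight saving runs 15 March – 21 November; the standard-time date in Ishos Standard Time, March 20, 2027, is inside that window, so Ishos Standard Time is at UTC−09:00.
21:00 UTC − 9h = 12:00 Ishos Standard Time.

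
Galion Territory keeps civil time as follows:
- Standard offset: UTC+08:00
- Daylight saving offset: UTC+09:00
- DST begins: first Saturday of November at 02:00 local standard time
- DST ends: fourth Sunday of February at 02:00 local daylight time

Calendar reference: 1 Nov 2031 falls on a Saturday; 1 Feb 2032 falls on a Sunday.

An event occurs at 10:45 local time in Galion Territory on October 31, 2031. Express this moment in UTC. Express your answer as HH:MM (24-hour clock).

02:45

1 November 2031 is a Saturday, so the first Saturday is November 1.
1 February 2032 is a Sunday, so the first Sunday is February 1 and the fourth is February 22.
October 31, 2031 does not fall between 1 November 2031 and 22 February 2032, so daylight saving is not in effect and Galion Territory is at UTC+08:00.
10:45 local − 8h = 02:45 UTC.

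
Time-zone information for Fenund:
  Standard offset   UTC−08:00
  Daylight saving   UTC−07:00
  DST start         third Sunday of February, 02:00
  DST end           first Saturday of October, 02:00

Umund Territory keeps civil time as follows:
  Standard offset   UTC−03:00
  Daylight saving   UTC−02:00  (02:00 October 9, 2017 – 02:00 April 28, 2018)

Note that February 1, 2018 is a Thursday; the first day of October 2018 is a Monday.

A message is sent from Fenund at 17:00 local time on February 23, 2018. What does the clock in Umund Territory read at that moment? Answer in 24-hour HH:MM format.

22:00

1 February 2018 is a Thursday, so the first Sunday is February 4 and the third is February 18.
1 October 2018 is a Monday, so the first Saturday is October 6.
February 23, 2018 falls between 18 February and 6 October, so daylight saving is in effect and Fenund is at UTC−07:00.
17:00 Fenund + 7h = 00:00 UTC (rolling into the next day, 24 February 2018).
At the standard offset (UTC−03:00), 00:00 UTC − 3h = 21:00 Umund Territory standard time (rolling into the previous day, 23 February 2018).
Daylight saving runs 9 October 2017 – 28 April 2018; the standard-time date in Umund Territory, February 23, 2018, is inside that window, so Umund Territory is at UTC−02:00.
00:00 UTC − 2h = 22:00 Umund Territory (rolling into the previous day, 23 February 2018).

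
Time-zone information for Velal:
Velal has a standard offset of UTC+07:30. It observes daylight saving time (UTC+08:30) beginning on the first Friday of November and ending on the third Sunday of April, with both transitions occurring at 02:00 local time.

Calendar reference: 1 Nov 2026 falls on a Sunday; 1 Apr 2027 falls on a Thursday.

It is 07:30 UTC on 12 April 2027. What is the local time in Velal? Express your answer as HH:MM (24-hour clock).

16:00

1 November 2026 is a Sunday, so the first Friday is November 6.
1 April 2027 is a Thursday, so the first Sunday is April 4 and the third is April 18.
At the standard offset (UTC+07:30), 07:30 UTC + 7h30m = 15:00 Velal standard time.
The standard-time date in Velal, 12 April 2027, falls between 6 November 2026 and 18 April 2027, so daylight saving is in effect and Velal is at UTC+08:30.
07:30 UTC + 8h30m = 16:00 local.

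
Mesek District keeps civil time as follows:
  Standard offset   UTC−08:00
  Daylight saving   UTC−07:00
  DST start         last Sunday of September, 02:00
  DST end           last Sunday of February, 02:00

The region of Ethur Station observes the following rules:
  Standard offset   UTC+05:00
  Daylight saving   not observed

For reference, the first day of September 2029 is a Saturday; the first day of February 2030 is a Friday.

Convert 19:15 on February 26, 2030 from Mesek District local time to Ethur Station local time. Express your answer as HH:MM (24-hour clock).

08:15

1 September 2029 is a Saturday, so Sundays fall on 2, 9, 16, 23, 30; the last is September 30.
1 February 2030 is a Friday, so Sundays fall on 3, 10, 17, 24; the last is February 24.
February 26, 2030 does not fall between 30 September 2029 and 24 February 2030, so daylight saving is not in effect and Mesek District is at UTC−08:00.
19:15 Mesek District + 8h = 03:15 UTC (rolling into the next day, 27 February 2030).
Ethur Station stays on UTC+05:00 all year.
03:15 UTC + 5h = 08:15 Ethur Station.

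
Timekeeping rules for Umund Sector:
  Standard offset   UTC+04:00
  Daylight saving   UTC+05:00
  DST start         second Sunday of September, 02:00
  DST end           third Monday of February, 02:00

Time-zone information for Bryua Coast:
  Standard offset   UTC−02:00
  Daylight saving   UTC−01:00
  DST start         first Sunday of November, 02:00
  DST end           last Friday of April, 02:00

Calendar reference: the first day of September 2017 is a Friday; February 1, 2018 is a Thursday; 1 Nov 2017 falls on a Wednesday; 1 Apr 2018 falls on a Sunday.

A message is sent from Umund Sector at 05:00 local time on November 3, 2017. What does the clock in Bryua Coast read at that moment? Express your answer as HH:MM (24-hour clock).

1 September 2017 is a Friday, so the first Sunday is September 3 and the second is September 10.
1 February 2018 is a Thursday, so the first Monday is February 5 and the third is February 19.
Daylight saving runs 10 September 2017 – 19 February 2018; November 3, 2017 is inside that window, so Umund Sector is at UTC+05:00.
05:00 Umund Sector − 5h = 00:00 UTC.
1 November 2017 is a Wednesday, so the first Sunday is November 5.
1 April 2018 is a Sunday, so Fridays fall on 6, 13, 20, 27; the last is April 27.
At the standard offset (UTC−02:00), 00:00 UTC − 2h = 22:00 Bryua Coast standard time (rolling into the previous day, 2 November 2017).
Daylight saving runs 5 November 2017 – 27 April 2018; the standard-time date in Bryua Coast, November 2, 2017, is outside that window, so Bryua Coast is on standard time at UTC−02:00.
00:00 UTC − 2h = 22:00 Bryua Coast (rolling into the previous day, 2 November 2017).

22:00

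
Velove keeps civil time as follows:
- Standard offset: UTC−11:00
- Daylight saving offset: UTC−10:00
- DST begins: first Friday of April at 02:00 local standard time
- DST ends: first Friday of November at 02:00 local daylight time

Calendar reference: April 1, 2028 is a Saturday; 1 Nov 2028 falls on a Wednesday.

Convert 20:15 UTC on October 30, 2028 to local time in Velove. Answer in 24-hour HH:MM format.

10:15

1 April 2028 is a Saturday, so the first Friday is April 7.
1 November 2028 is a Wednesday, so the first Friday is November 3.
At the standard offset (UTC−11:00), 20:15 UTC − 11h = 09:15 Velove standard time.
The standard-time date in Velove, October 30, 2028, lies within the daylight-saving period (7 April – 3 November), so Velove is on daylight time, UTC−10:00.
20:15 UTC − 10h = 10:15 local.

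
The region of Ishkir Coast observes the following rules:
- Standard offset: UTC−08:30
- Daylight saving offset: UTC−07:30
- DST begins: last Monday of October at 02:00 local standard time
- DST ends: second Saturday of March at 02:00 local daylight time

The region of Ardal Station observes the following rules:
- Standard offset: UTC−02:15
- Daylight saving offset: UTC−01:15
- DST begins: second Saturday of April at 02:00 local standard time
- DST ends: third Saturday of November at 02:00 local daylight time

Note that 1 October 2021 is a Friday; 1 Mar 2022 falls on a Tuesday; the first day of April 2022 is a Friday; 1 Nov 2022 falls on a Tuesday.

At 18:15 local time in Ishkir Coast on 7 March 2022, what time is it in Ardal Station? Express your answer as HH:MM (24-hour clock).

1 October 2021 is a Friday, so Mondays fall on 4, 11, 18, 25; the last is October 25.
1 March 2022 is a Tuesday, so the first Saturday is March 5 and the second is March 12.
Daylight saving runs 25 October 2021 – 12 March 2022; 7 March 2022 is inside that window, so Ishkir Coast is at UTC−07:30.
18:15 Ishkir Coast + 7h30m = 01:45 UTC (rolling into the next day, 8 March 2022).
1 April 2022 is a Friday, so the first Saturday is April 2 and the second is April 9.
1 November 2022 is a Tuesday, so the first Saturday is November 5 and the third is November 19.
At the standard offset (UTC−02:15), 01:45 UTC − 2h15m = 23:30 Ardal Station standard time (rolling into the previous day, 7 March 2022).
Daylight saving runs 9 April – 19 November; the standard-time date in Ardal Station, 7 March 2022, is outside that window, so Ardal Station is on standard time at UTC−02:15.
01:45 UTC − 2h15m = 23:30 Ardal Station (rolling into the previous day, 7 March 2022).

23:30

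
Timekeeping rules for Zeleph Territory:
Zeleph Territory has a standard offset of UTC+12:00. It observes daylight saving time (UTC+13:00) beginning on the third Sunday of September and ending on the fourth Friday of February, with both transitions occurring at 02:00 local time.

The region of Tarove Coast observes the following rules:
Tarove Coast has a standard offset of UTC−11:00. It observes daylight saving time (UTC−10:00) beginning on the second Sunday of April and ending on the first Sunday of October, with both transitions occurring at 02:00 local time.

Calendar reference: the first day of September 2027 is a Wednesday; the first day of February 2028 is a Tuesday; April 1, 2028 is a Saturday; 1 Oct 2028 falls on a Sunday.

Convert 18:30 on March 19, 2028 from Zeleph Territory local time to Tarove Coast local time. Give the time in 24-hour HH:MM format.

19:30

1 September 2027 is a Wednesday, so the first Sunday is September 5 and the third is September 19.
1 February 2028 is a Tuesday, so the first Friday is February 4 and the fourth is February 25.
Daylight saving runs 19 September 2027 – 25 February 2028; March 19, 2028 is outside that window, so Zeleph Territory is on standard time at UTC+12:00.
18:30 Zeleph Territory − 12h = 06:30 UTC.
1 April 2028 is a Saturday, so the first Sunday is April 2 and the second is April 9.
1 October 2028 is a Sunday, so the first Sunday is October 1.
At the standard offset (UTC−11:00), 06:30 UTC − 11h = 19:30 Tarove Coast standard time (rolling into the previous day, 18 March 2028).
The standard-time date in Tarove Coast, March 18, 2028, is outside the daylight-saving period (9 April – 1 October), so Tarove Coast is on standard time, UTC−11:00.
06:30 UTC − 11h = 19:30 Tarove Coast (rolling into the previous day, 18 March 2028).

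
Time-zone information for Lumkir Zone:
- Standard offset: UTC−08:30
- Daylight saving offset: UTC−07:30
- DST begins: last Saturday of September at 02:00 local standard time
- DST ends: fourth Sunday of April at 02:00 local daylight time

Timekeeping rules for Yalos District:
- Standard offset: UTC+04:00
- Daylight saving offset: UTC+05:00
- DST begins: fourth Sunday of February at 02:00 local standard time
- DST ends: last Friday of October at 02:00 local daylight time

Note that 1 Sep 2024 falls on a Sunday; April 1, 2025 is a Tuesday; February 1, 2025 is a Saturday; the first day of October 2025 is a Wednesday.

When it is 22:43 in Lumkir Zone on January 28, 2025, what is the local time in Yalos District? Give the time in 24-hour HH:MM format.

10:13

1 September 2024 is a Sunday, so Saturdays fall on 7, 14, 21, 28; the last is September 28.
1 April 2025 is a Tuesday, so the first Sunday is April 6 and the fourth is April 27.
January 28, 2025 lies within the daylight-saving period (28 September 2024 – 27 April 2025), so Lumkir Zone is on daylight time, UTC−07:30.
22:43 Lumkir Zone + 7h30m = 06:13 UTC (rolling into the next day, 29 January 2025).
1 February 2025 is a Saturday, so the first Sunday is February 2 and the fourth is February 23.
1 October 2025 is a Wednesday, so Fridays fall on 3, 10, 17, 24, 31; the last is October 31.
At the standard offset (UTC+04:00), 06:13 UTC + 4h = 10:13 Yalos District standard time.
Daylight saving runs 23 February – 31 October; the standard-time date in Yalos District, January 29, 2025, is outside that window, so Yalos District is on standard time at UTC+04:00.
06:13 UTC + 4h = 10:13 Yalos District.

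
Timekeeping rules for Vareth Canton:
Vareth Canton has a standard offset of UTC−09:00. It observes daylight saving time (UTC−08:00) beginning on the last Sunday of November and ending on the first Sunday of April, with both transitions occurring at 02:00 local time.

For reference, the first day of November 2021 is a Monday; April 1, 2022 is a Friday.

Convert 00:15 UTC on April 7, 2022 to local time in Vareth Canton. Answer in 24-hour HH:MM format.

1 November 2021 is a Monday, so Sundays fall on 7, 14, 21, 28; the last is November 28.
1 April 2022 is a Friday, so the first Sunday is April 3.
At the standard offset (UTC−09:00), 00:15 UTC − 9h = 15:15 Vareth Canton standard time (rolling into the previous day, 6 April 2022).
The standard-time date in Vareth Canton, April 6, 2022, is outside the daylight-saving period (28 November 2021 – 3 April 2022), so Vareth Canton is on standard time, UTC−09:00.
00:15 UTC − 9h = 15:15 local (rolling into the previous day, 6 April 2022).

15:15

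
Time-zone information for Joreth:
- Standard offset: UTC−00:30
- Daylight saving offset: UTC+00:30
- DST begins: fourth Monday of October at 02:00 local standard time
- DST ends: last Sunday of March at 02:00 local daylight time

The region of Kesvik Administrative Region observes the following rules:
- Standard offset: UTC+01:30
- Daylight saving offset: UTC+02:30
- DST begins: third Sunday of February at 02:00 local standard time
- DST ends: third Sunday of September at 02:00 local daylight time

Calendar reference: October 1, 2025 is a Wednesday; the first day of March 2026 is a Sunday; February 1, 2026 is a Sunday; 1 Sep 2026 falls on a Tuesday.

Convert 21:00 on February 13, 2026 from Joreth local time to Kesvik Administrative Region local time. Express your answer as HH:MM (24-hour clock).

1 October 2025 is a Wednesday, so the first Monday is October 6 and the fourth is October 27.
1 March 2026 is a Sunday, so Sundays fall on 1, 8, 15, 22, 29; the last is March 29.
February 13, 2026 falls between 27 October 2025 and 29 March 2026, so daylight saving is in effect and Joreth is at UTC+00:30.
21:00 Joreth − 0h30m = 20:30 UTC.
1 February 2026 is a Sunday, so the first Sunday is February 1 and the third is February 15.
1 September 2026 is a Tuesday, so the first Sunday is September 6 and the third is September 20.
At the standard offset (UTC+01:30), 20:30 UTC + 1h30m = 22:00 Kesvik Administrative Region standard time.
The standard-time date in Kesvik Administrative Region, February 13, 2026, is outside the daylight-saving period (15 February – 20 September), so Kesvik Administrative Region is on standard time, UTC+01:30.
20:30 UTC + 1h30m = 22:00 Kesvik Administrative Region.

22:00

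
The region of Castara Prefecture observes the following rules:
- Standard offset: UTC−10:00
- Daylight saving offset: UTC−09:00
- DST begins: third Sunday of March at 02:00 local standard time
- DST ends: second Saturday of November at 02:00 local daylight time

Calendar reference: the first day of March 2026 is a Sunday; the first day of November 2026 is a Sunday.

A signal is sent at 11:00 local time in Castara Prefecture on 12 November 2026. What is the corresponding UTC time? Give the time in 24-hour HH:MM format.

20:00

1 March 2026 is a Sunday, so the first Sunday is March 1 and the third is March 15.
1 November 2026 is a Sunday, so the first Saturday is November 7 and the second is November 14.
12 November 2026 lies within the daylight-saving period (15 March – 14 November), so Castara Prefecture is on daylight time, UTC−09:00.
11:00 local + 9h = 20:00 UTC.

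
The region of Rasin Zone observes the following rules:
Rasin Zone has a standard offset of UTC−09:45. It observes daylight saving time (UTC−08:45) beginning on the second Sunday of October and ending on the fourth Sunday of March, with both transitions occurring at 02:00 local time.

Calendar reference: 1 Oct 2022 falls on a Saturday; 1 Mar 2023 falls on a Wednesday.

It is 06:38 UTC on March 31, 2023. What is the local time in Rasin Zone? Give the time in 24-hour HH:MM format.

20:53

1 October 2022 is a Saturday, so the first Sunday is October 2 and the second is October 9.
1 March 2023 is a Wednesday, so the first Sunday is March 5 and the fourth is March 26.
At the standard offset (UTC−09:45), 06:38 UTC − 9h45m = 20:53 Rasin Zone standard time (rolling into the previous day, 30 March 2023).
The standard-time date in Rasin Zone, March 30, 2023, does not fall between 9 October 2022 and 26 March 2023, so daylight saving is not in effect and Rasin Zone is at UTC−09:45.
06:38 UTC − 9h45m = 20:53 local (rolling into the previous day, 30 March 2023).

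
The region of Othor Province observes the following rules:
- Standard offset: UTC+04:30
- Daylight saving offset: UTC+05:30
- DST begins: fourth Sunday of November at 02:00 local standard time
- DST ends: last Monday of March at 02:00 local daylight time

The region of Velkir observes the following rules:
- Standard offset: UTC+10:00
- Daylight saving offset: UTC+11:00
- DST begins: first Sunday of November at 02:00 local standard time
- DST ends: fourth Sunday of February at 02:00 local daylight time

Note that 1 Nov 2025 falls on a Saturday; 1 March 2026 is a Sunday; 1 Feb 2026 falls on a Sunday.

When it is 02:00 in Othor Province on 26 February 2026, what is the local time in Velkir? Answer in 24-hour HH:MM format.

06:30

1 November 2025 is a Saturday, so the first Sunday is November 2 and the fourth is November 23.
1 March 2026 is a Sunday, so Mondays fall on 2, 9, 16, 23, 30; the last is March 30.
Daylight saving runs 23 November 2025 – 30 March 2026; 26 February 2026 is inside that window, so Othor Province is at UTC+05:30.
02:00 Othor Province − 5h30m = 20:30 UTC (rolling into the previous day, 25 February 2026).
1 November 2025 is a Saturday, so the first Sunday is November 2.
1 February 2026 is a Sunday, so the first Sunday is February 1 and the fourth is February 22.
At the standard offset (UTC+10:00), 20:30 UTC + 10h = 06:30 Velkir standard time (rolling into the next day, 26 February 2026).
Daylight saving runs 2 November 2025 – 22 February 2026; the standard-time date in Velkir, 26 February 2026, is outside that window, so Velkir is on standard time at UTC+10:00.
20:30 UTC + 10h = 06:30 Velkir (rolling into the next day, 26 February 2026).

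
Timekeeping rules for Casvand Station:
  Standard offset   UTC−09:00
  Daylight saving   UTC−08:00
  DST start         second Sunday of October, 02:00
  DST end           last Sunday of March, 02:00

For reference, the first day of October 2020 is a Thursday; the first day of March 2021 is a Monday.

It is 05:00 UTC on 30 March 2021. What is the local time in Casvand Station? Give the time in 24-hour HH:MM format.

1 October 2020 is a Thursday, so the first Sunday is October 4 and the second is October 11.
1 March 2021 is a Monday, so Sundays fall on 7, 14, 21, 28; the last is March 28.
At the standard offset (UTC−09:00), 05:00 UTC − 9h = 20:00 Casvand Station standard time (rolling into the previous day, 29 March 2021).
The standard-time date in Casvand Station, 29 March 2021, does not fall between 11 October 2020 and 28 March 2021, so daylight saving is not in effect and Casvand Station is at UTC−09:00.
05:00 UTC − 9h = 20:00 local (rolling into the previous day, 29 March 2021).

20:00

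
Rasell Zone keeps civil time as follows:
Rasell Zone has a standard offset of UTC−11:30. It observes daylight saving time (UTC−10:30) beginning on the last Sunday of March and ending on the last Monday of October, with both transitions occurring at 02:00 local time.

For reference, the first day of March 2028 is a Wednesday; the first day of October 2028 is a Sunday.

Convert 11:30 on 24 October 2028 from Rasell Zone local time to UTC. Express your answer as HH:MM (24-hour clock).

22:00

1 March 2028 is a Wednesday, so Sundays fall on 5, 12, 19, 26; the last is March 26.
1 October 2028 is a Sunday, so Mondays fall on 2, 9, 16, 23, 30; the last is October 30.
Daylight saving runs 26 March – 30 October; 24 October 2028 is inside that window, so Rasell Zone is at UTC−10:30.
11:30 local + 10h30m = 22:00 UTC.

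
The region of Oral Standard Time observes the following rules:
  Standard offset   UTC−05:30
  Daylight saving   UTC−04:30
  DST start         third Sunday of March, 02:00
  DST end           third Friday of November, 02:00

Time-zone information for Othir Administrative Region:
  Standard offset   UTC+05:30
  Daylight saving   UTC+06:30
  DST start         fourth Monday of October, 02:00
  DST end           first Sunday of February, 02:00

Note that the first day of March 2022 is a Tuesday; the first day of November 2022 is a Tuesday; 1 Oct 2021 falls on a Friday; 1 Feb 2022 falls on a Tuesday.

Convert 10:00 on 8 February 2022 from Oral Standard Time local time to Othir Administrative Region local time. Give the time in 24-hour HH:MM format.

1 March 2022 is a Tuesday, so the first Sunday is March 6 and the third is March 20.
1 November 2022 is a Tuesday, so the first Friday is November 4 and the third is November 18.
Daylight saving runs 20 March – 18 November; 8 February 2022 is outside that window, so Oral Standard Time is on standard time at UTC−05:30.
10:00 Oral Standard Time + 5h30m = 15:30 UTC.
1 October 2021 is a Friday, so the first Monday is October 4 and the fourth is October 25.
1 February 2022 is a Tuesday, so the first Sunday is February 6.
At the standard offset (UTC+05:30), 15:30 UTC + 5h30m = 21:00 Othir Administrative Region standard time.
Daylight saving runs 25 October 2021 – 6 February 2022; the standard-time date in Othir Administrative Region, 8 February 2022, is outside that window, so Othir Administrative Region is on standard time at UTC+05:30.
15:30 UTC + 5h30m = 21:00 Othir Administrative Region.

21:00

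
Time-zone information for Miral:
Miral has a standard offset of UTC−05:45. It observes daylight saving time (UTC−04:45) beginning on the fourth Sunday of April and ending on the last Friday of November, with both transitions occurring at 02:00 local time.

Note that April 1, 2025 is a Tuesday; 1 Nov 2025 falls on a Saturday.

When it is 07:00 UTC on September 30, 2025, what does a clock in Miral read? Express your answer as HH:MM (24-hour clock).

1 April 2025 is a Tuesday, so the first Sunday is April 6 and the fourth is April 27.
1 November 2025 is a Saturday, so Fridays fall on 7, 14, 21, 28; the last is November 28.
At the standard offset (UTC−05:45), 07:00 UTC − 5h45m = 01:15 Miral standard time.
The standard-time date in Miral, September 30, 2025, lies within the daylight-saving period (27 April – 28 November), so Miral is on daylight time, UTC−04:45.
07:00 UTC − 4h45m = 02:15 local.

02:15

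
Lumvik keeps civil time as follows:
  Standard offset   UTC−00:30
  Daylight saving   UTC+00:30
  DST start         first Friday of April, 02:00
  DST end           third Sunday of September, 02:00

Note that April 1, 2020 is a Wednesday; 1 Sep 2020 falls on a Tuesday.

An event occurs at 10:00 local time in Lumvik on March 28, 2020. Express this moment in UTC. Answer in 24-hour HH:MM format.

10:30

1 April 2020 is a Wednesday, so the first Friday is April 3.
1 September 2020 is a Tuesday, so the first Sunday is September 6 and the third is September 20.
March 28, 2020 is outside the daylight-saving period (3 April – 20 September), so Lumvik is on standard time, UTC−00:30.
10:00 local + 0h30m = 10:30 UTC.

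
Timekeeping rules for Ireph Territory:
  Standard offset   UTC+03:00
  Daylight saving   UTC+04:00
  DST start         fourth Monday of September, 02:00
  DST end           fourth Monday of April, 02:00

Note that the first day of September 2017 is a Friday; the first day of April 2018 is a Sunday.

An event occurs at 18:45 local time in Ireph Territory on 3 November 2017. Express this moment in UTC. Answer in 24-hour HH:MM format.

14:45

1 September 2017 is a Friday, so the first Monday is September 4 and the fourth is September 25.
1 April 2018 is a Sunday, so the first Monday is April 2 and the fourth is April 23.
Daylight saving runs 25 September 2017 – 23 April 2018; 3 November 2017 is inside that window, so Ireph Territory is at UTC+04:00.
18:45 local − 4h = 14:45 UTC.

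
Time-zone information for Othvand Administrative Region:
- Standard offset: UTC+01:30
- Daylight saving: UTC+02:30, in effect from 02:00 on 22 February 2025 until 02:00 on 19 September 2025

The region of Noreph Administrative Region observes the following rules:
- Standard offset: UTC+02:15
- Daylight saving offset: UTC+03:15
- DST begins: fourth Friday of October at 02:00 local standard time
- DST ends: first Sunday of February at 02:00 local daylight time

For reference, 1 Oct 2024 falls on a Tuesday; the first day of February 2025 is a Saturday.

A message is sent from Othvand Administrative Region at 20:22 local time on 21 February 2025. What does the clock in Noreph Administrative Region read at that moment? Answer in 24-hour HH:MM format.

21 February 2025 is outside the daylight-saving period (22 February – 19 September), so Othvand Administrative Region is on standard time, UTC+01:30.
20:22 Othvand Administrative Region − 1h30m = 18:52 UTC.
1 October 2024 is a Tuesday, so the first Friday is October 4 and the fourth is October 25.
1 February 2025 is a Saturday, so the first Sunday is February 2.
At the standard offset (UTC+02:15), 18:52 UTC + 2h15m = 21:07 Noreph Administrative Region standard time.
The standard-time date in Noreph Administrative Region, 21 February 2025, does not fall between 25 October 2024 and 2 February 2025, so daylight saving is not in effect and Noreph Administrative Region is at UTC+02:15.
18:52 UTC + 2h15m = 21:07 Noreph Administrative Region.

21:07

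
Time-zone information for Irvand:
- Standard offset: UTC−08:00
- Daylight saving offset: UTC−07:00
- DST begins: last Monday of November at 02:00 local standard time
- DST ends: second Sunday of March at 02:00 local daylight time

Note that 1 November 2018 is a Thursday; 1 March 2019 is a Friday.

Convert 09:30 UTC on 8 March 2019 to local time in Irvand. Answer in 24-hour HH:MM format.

1 November 2018 is a Thursday, so Mondays fall on 5, 12, 19, 26; the last is November 26.
1 March 2019 is a Friday, so the first Sunday is March 3 and the second is March 10.
At the standard offset (UTC−08:00), 09:30 UTC − 8h = 01:30 Irvand standard time.
Daylight saving runs 26 November 2018 – 10 March 2019; the standard-time date in Irvand, 8 March 2019, is inside that window, so Irvand is at UTC−07:00.
09:30 UTC − 7h = 02:30 local.

02:30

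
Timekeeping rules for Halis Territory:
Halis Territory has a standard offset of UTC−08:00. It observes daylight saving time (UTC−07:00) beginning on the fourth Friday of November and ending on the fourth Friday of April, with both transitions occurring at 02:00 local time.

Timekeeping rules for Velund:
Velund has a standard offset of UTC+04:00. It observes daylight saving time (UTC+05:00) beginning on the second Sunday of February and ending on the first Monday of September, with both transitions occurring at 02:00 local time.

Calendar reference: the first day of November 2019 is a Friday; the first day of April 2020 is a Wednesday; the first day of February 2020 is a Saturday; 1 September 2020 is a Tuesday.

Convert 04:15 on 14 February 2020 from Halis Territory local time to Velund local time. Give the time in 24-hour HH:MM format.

16:15

1 November 2019 is a Friday, so the first Friday is November 1 and the fourth is November 22.
1 April 2020 is a Wednesday, so the first Friday is April 3 and the fourth is April 24.
14 February 2020 falls between 22 November 2019 and 24 April 2020, so daylight saving is in effect and Halis Territory is at UTC−07:00.
04:15 Halis Territory + 7h = 11:15 UTC.
1 February 2020 is a Saturday, so the first Sunday is February 2 and the second is February 9.
1 September 2020 is a Tuesday, so the first Monday is September 7.
At the standard offset (UTC+04:00), 11:15 UTC + 4h = 15:15 Velund standard time.
Daylight saving runs 9 February – 7 September; the standard-time date in Velund, 14 February 2020, is inside that window, so Velund is at UTC+05:00.
11:15 UTC + 5h = 16:15 Velund.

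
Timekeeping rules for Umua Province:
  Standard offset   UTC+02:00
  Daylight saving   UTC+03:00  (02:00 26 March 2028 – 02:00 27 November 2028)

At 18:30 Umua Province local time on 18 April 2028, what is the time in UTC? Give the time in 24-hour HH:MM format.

15:30

Daylight saving runs 26 March – 27 November; 18 April 2028 is inside that window, so Umua Province is at UTC+03:00.
18:30 local − 3h = 15:30 UTC.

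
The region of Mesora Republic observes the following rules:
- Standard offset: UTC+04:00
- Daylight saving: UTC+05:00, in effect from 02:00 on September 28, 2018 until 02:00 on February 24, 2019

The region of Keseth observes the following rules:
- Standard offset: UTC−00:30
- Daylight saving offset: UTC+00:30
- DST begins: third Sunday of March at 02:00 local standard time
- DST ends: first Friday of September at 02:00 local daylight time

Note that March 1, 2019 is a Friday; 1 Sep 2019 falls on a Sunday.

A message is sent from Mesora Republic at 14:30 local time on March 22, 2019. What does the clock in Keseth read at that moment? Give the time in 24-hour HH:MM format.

March 22, 2019 is outside the daylight-saving period (28 September 2018 – 24 February 2019), so Mesora Republic is on standard time, UTC+04:00.
14:30 Mesora Republic − 4h = 10:30 UTC.
1 March 2019 is a Friday, so the first Sunday is March 3 and the third is March 17.
1 September 2019 is a Sunday, so the first Friday is September 6.
At the standard offset (UTC−00:30), 10:30 UTC − 0h30m = 10:00 Keseth standard time.
The standard-time date in Keseth, March 22, 2019, falls between 17 March and 6 September, so daylight saving is in effect and Keseth is at UTC+00:30.
10:30 UTC + 0h30m = 11:00 Keseth.

11:00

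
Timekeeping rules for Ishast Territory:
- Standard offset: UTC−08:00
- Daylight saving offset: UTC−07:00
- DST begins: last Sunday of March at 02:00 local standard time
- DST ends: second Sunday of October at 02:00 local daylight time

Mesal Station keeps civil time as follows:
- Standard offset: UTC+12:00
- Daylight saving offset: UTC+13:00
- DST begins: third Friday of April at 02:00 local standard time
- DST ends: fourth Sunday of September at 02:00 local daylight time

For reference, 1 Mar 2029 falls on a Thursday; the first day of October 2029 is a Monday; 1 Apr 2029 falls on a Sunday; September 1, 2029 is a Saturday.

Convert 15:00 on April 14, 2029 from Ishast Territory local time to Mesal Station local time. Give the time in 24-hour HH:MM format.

1 March 2029 is a Thursday, so Sundays fall on 4, 11, 18, 25; the last is March 25.
1 October 2029 is a Monday, so the first Sunday is October 7 and the second is October 14.
April 14, 2029 falls between 25 March and 14 October, so daylight saving is in effect and Ishast Territory is at UTC−07:00.
15:00 Ishast Territory + 7h = 22:00 UTC.
1 April 2029 is a Sunday, so the first Friday is April 6 and the third is April 20.
1 September 2029 is a Saturday, so the first Sunday is September 2 and the fourth is September 23.
At the standard offset (UTC+12:00), 22:00 UTC + 12h = 10:00 Mesal Station standard time (rolling into the next day, 15 April 2029).
The standard-time date in Mesal Station, April 15, 2029, does not fall between 20 April and 23 September, so daylight saving is not in effect and Mesal Station is at UTC+12:00.
22:00 UTC + 12h = 10:00 Mesal Station (rolling into the next day, 15 April 2029).

10:00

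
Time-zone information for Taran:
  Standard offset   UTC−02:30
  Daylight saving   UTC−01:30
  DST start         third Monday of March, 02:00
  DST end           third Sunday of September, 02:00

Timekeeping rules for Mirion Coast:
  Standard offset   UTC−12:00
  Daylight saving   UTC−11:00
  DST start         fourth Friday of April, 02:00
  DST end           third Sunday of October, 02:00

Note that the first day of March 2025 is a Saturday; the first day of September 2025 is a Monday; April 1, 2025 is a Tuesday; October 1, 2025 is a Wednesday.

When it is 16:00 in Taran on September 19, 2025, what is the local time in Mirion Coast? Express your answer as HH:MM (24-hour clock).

1 March 2025 is a Saturday, so the first Monday is March 3 and the third is March 17.
1 September 2025 is a Monday, so the first Sunday is September 7 and the third is September 21.
September 19, 2025 falls between 17 March and 21 September, so daylight saving is in effect and Taran is at UTC−01:30.
16:00 Taran + 1h30m = 17:30 UTC.
1 April 2025 is a Tuesday, so the first Friday is April 4 and the fourth is April 25.
1 October 2025 is a Wednesday, so the first Sunday is October 5 and the third is October 19.
At the standard offset (UTC−12:00), 17:30 UTC − 12h = 05:30 Mirion Coast standard time.
The standard-time date in Mirion Coast, September 19, 2025, falls between 25 April and 19 October, so daylight saving is in effect and Mirion Coast is at UTC−11:00.
17:30 UTC − 11h = 06:30 Mirion Coast.

06:30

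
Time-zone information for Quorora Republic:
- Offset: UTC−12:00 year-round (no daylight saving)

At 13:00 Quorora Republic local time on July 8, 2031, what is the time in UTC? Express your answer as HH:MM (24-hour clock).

Quorora Republic has no daylight saving, so its offset is UTC−12:00 year-round.
13:00 local + 12h = 01:00 UTC (rolling into the next day, 9 July 2031).

01:00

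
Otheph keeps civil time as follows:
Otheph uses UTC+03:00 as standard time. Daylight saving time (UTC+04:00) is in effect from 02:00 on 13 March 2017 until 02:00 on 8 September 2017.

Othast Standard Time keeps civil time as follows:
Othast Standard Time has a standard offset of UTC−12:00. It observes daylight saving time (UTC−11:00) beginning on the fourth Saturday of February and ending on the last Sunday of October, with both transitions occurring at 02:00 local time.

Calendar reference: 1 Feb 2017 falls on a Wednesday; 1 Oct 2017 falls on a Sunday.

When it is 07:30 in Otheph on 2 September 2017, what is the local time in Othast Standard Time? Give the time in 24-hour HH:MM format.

16:30

2 September 2017 lies within the daylight-saving period (13 March – 8 September), so Otheph is on daylight time, UTC+04:00.
07:30 Otheph − 4h = 03:30 UTC.
1 February 2017 is a Wednesday, so the first Saturday is February 4 and the fourth is February 25.
1 October 2017 is a Sunday, so Sundays fall on 1, 8, 15, 22, 29; the last is October 29.
At the standard offset (UTC−12:00), 03:30 UTC − 12h = 15:30 Othast Standard Time standard time (rolling into the previous day, 1 September 2017).
The standard-time date in Othast Standard Time, 1 September 2017, falls between 25 February and 29 October, so daylight saving is in effect and Othast Standard Time is at UTC−11:00.
03:30 UTC − 11h = 16:30 Othast Standard Time (rolling into the previous day, 1 September 2017).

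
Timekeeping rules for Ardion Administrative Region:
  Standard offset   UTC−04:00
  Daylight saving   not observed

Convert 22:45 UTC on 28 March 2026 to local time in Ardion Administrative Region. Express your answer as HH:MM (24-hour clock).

18:45

Ardion Administrative Region stays on UTC−04:00 all year.
22:45 UTC − 4h = 18:45 local.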